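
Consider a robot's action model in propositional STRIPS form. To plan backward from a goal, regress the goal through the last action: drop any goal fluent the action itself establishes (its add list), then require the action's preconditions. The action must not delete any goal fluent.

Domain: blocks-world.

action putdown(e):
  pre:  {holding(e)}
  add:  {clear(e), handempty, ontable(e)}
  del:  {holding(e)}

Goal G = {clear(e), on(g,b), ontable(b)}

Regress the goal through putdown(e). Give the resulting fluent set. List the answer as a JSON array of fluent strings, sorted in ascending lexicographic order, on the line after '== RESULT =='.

Regress:
  G ∩ del = {}  (empty — regression defined)
  G \ add = {clear(e), on(g,b), ontable(b)} \ {clear(e), handempty, ontable(e)} = {on(g,b), ontable(b)}
  ∪ pre   = {on(g,b), ontable(b)} ∪ {holding(e)}
          = {holding(e), on(g,b), ontable(b)}

== RESULT ==
["holding(e)", "on(g,b)", "ontable(b)"]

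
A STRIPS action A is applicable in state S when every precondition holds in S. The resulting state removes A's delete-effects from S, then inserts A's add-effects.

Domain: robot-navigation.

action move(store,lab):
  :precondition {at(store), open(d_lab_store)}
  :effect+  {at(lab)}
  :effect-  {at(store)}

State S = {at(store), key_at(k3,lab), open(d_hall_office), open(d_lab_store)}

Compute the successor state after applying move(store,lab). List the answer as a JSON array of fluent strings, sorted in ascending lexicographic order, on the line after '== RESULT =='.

Progress:
  pre ⊆ S: {at(store), open(d_lab_store)} ⊆ S  — applicable
  S \ del = {key_at(k3,lab), open(d_hall_office), open(d_lab_store)}
  ∪ add   = {at(lab), key_at(k3,lab), open(d_hall_office), open(d_lab_store)}

== RESULT ==
["at(lab)", "key_at(k3,lab)", "open(d_hall_office)", "open(d_lab_store)"]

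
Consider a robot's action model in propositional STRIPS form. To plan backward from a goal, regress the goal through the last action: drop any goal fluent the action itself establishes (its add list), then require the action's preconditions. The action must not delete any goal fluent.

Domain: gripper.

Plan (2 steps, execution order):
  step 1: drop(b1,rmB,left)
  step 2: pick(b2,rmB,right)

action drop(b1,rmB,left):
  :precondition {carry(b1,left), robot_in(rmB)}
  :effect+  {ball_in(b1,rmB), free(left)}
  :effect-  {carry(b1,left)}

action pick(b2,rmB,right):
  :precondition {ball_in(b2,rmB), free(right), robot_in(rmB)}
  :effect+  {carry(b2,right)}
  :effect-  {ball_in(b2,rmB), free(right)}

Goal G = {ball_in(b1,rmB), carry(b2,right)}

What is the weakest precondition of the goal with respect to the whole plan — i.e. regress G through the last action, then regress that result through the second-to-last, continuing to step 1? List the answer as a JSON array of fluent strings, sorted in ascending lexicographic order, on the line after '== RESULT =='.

Work backward from the goal:
  through step 2 (pick(b2,rmB,right)): drop {carry(b2,right)}, keep {ball_in(b1,rmB)}, require {ball_in(b2,rmB), free(right), robot_in(rmB)}
    → {ball_in(b1,rmB), ball_in(b2,rmB), free(right), robot_in(rmB)}
  through step 1 (drop(b1,rmB,left)): drop {ball_in(b1,rmB)}, keep {ball_in(b2,rmB), free(right), robot_in(rmB)}, require {carry(b1,left), robot_in(rmB)}
    → {ball_in(b2,rmB), carry(b1,left), free(right), robot_in(rmB)}

== RESULT ==
["ball_in(b2,rmB)", "carry(b1,left)", "free(right)", "robot_in(rmB)"]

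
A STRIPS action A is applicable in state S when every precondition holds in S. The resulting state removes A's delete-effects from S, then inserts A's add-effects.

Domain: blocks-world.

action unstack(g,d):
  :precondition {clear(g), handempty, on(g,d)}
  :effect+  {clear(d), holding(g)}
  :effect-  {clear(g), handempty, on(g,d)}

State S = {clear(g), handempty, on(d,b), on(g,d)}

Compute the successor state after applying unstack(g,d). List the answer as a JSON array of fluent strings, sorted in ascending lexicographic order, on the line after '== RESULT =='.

Progress:
  pre ⊆ S: {clear(g), handempty, on(g,d)} ⊆ S  — applicable
  S \ del = {on(d,b)}
  ∪ add   = {clear(d), holding(g), on(d,b)}

== RESULT ==
["clear(d)", "holding(g)", "on(d,b)"]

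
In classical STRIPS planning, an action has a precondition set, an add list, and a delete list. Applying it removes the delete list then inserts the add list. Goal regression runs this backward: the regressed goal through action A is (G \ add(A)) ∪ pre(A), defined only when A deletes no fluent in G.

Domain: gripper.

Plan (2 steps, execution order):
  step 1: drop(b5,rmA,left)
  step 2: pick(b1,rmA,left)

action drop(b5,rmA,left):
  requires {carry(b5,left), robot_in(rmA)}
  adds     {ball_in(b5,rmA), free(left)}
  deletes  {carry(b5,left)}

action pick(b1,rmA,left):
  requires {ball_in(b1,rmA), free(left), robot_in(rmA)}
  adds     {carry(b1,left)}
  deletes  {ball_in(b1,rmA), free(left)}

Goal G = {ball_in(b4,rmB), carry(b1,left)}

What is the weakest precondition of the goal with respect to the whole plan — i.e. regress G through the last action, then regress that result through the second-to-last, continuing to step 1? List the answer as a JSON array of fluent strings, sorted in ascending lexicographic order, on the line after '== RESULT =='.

Regress step by step:
  through step 2 (pick(b1,rmA,left)): drop {carry(b1,left)}, keep {ball_in(b4,rmB)}, require {ball_in(b1,rmA), free(left), robot_in(rmA)}
    → {ball_in(b1,rmA), ball_in(b4,rmB), free(left), robot_in(rmA)}
  through step 1 (drop(b5,rmA,left)): drop {free(left)}, keep {ball_in(b1,rmA), ball_in(b4,rmB), robot_in(rmA)}, require {carry(b5,left), robot_in(rmA)}
    → {ball_in(b1,rmA), ball_in(b4,rmB), carry(b5,left), robot_in(rmA)}

== RESULT ==
["ball_in(b1,rmA)", "ball_in(b4,rmB)", "carry(b5,left)", "robot_in(rmA)"]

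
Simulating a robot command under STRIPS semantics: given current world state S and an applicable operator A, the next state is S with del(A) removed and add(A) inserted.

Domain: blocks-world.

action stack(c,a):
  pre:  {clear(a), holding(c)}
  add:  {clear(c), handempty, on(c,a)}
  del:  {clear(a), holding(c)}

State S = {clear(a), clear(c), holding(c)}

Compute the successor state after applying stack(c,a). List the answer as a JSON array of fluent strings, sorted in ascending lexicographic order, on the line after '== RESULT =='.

Compute (S \ del) ∪ add:
  pre ⊆ S: {clear(a), holding(c)} ⊆ S  — applicable
  S \ del = {clear(c)}
  ∪ add   = {clear(c), handempty, on(c,a)}

== RESULT ==
["clear(c)", "handempty", "on(c,a)"]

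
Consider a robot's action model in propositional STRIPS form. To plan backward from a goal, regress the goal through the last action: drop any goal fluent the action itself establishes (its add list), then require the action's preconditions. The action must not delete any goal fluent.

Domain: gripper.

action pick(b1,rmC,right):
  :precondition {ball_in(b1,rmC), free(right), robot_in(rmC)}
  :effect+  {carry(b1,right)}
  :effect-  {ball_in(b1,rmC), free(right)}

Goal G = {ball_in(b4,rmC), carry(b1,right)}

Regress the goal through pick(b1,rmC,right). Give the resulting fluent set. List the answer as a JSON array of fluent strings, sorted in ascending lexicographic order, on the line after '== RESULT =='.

Compute (G \ add) ∪ pre:
  G ∩ del = {}  (empty — regression defined)
  G \ add = {ball_in(b4,rmC), carry(b1,right)} \ {carry(b1,right)} = {ball_in(b4,rmC)}
  ∪ pre   = {ball_in(b4,rmC)} ∪ {ball_in(b1,rmC), free(right), robot_in(rmC)}
          = {ball_in(b1,rmC), ball_in(b4,rmC), free(right), robot_in(rmC)}

== RESULT ==
["ball_in(b1,rmC)", "ball_in(b4,rmC)", "free(right)", "robot_in(rmC)"]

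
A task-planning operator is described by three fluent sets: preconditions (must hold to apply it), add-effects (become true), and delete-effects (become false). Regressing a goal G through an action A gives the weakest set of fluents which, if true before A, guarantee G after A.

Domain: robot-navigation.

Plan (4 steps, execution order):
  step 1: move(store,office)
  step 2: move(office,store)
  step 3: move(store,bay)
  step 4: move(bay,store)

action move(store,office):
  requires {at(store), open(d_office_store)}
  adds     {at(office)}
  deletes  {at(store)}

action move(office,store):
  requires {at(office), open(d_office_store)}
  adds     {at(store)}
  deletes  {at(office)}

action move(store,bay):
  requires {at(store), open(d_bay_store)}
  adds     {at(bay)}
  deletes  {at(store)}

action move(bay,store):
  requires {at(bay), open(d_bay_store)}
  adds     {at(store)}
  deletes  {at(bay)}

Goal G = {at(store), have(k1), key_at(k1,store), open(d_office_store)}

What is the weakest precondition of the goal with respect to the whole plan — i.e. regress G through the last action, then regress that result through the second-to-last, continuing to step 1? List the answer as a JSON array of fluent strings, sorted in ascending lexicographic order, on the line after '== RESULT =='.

Regress step by step:
  through step 4 (move(bay,store)): drop {at(store)}, keep {have(k1), key_at(k1,store), open(d_office_store)}, require {at(bay), open(d_bay_store)}
    → {at(bay), have(k1), key_at(k1,store), open(d_bay_store), open(d_office_store)}
  through step 3 (move(store,bay)): drop {at(bay)}, keep {have(k1), key_at(k1,store), open(d_bay_store), open(d_office_store)}, require {at(store), open(d_bay_store)}
    → {at(store), have(k1), key_at(k1,store), open(d_bay_store), open(d_office_store)}
  through step 2 (move(office,store)): drop {at(store)}, keep {have(k1), key_at(k1,store), open(d_bay_store), open(d_office_store)}, require {at(office), open(d_office_store)}
    → {at(office), have(k1), key_at(k1,store), open(d_bay_store), open(d_office_store)}
  through step 1 (move(store,office)): drop {at(office)}, keep {have(k1), key_at(k1,store), open(d_bay_store), open(d_office_store)}, require {at(store), open(d_office_store)}
    → {at(store), have(k1), key_at(k1,store), open(d_bay_store), open(d_office_store)}

== RESULT ==
["at(store)", "have(k1)", "key_at(k1,store)", "open(d_bay_store)", "open(d_office_store)"]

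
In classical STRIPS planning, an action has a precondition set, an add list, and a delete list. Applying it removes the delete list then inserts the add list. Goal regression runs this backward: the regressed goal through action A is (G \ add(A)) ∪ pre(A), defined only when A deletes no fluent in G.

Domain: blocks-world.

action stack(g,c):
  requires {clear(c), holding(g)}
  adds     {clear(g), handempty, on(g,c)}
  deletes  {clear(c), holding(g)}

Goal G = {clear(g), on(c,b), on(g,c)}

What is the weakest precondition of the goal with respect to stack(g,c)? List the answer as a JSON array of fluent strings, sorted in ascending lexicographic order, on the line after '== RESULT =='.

Regress:
  G ∩ del = {}  (empty — regression defined)
  G \ add = {clear(g), on(c,b), on(g,c)} \ {clear(g), handempty, on(g,c)} = {on(c,b)}
  ∪ pre   = {on(c,b)} ∪ {clear(c), holding(g)}
          = {clear(c), holding(g), on(c,b)}

== RESULT ==
["clear(c)", "holding(g)", "on(c,b)"]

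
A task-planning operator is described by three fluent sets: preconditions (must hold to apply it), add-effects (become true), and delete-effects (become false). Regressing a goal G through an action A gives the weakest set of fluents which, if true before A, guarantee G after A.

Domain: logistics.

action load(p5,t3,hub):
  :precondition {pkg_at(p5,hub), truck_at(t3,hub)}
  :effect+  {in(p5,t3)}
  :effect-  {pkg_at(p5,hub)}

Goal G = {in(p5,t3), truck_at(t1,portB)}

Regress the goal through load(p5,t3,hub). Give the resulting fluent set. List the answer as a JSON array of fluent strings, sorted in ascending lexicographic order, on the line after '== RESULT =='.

Compute (G \ add) ∪ pre:
  G ∩ del = {}  (empty — regression defined)
  G \ add = {in(p5,t3), truck_at(t1,portB)} \ {in(p5,t3)} = {truck_at(t1,portB)}
  ∪ pre   = {truck_at(t1,portB)} ∪ {pkg_at(p5,hub), truck_at(t3,hub)}
          = {pkg_at(p5,hub), truck_at(t1,portB), truck_at(t3,hub)}

== RESULT ==
["pkg_at(p5,hub)", "truck_at(t1,portB)", "truck_at(t3,hub)"]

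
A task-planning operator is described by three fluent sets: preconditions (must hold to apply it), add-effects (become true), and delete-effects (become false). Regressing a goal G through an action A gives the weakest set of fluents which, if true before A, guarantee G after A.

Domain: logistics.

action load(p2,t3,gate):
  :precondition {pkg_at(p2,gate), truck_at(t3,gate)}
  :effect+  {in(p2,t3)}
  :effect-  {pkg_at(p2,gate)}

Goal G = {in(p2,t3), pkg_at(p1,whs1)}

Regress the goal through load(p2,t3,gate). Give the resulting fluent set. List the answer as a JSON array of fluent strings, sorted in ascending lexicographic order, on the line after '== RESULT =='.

Regress:
  G ∩ del = {}  (empty — regression defined)
  G \ add = {in(p2,t3), pkg_at(p1,whs1)} \ {in(p2,t3)} = {pkg_at(p1,whs1)}
  ∪ pre   = {pkg_at(p1,whs1)} ∪ {pkg_at(p2,gate), truck_at(t3,gate)}
          = {pkg_at(p1,whs1), pkg_at(p2,gate), truck_at(t3,gate)}

== RESULT ==
["pkg_at(p1,whs1)", "pkg_at(p2,gate)", "truck_at(t3,gate)"]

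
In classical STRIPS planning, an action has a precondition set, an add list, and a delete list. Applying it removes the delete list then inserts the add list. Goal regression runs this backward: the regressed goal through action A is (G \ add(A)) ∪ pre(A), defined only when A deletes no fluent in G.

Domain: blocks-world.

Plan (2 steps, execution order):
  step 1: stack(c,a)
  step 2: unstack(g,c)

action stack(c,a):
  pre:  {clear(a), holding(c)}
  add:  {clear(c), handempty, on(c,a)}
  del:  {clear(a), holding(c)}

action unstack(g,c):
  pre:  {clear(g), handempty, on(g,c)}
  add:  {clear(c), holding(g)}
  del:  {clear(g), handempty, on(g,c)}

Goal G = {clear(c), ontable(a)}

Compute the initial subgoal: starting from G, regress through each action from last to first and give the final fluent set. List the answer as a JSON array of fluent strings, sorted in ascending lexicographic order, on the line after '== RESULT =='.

Regress step by step:
  through step 2 (unstack(g,c)): drop {clear(c)}, keep {ontable(a)}, require {clear(g), handempty, on(g,c)}
    → {clear(g), handempty, on(g,c), ontable(a)}
  through step 1 (stack(c,a)): drop {handempty}, keep {clear(g), on(g,c), ontable(a)}, require {clear(a), holding(c)}
    → {clear(a), clear(g), holding(c), on(g,c), ontable(a)}

== RESULT ==
["clear(a)", "clear(g)", "holding(c)", "on(g,c)", "ontable(a)"]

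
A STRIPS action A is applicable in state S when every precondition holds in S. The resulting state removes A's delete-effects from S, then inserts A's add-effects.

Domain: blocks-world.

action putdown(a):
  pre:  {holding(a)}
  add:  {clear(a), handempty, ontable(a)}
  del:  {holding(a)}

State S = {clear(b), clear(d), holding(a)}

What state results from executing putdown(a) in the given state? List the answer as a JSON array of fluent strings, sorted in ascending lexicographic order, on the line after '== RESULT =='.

Compute (S \ del) ∪ add:
  pre ⊆ S: {holding(a)} ⊆ S  — applicable
  S \ del = {clear(b), clear(d)}
  ∪ add   = {clear(a), clear(b), clear(d), handempty, ontable(a)}

== RESULT ==
["clear(a)", "clear(b)", "clear(d)", "handempty", "ontable(a)"]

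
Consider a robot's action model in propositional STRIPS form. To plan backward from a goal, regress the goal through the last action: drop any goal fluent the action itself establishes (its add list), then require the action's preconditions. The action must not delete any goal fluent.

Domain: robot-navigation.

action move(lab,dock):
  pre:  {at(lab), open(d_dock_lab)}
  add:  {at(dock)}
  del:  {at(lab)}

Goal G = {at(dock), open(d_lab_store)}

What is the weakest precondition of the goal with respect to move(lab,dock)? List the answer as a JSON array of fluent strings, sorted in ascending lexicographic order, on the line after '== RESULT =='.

Regress:
  G ∩ del = {}  (empty — regression defined)
  G \ add = {at(dock), open(d_lab_store)} \ {at(dock)} = {open(d_lab_store)}
  ∪ pre   = {open(d_lab_store)} ∪ {at(lab), open(d_dock_lab)}
          = {at(lab), open(d_dock_lab), open(d_lab_store)}

== RESULT ==
["at(lab)", "open(d_dock_lab)", "open(d_lab_store)"]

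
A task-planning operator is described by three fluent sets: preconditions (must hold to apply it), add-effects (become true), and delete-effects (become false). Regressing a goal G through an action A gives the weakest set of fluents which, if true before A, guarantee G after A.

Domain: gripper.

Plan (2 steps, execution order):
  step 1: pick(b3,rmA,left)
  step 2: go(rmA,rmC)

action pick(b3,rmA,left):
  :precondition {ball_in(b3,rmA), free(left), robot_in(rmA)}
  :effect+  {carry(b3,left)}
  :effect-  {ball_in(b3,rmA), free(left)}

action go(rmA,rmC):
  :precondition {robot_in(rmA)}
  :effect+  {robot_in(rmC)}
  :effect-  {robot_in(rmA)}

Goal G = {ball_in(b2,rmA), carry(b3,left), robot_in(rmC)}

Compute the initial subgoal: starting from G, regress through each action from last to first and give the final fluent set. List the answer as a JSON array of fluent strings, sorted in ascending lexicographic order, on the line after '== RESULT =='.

Work backward from the goal:
  through step 2 (go(rmA,rmC)): drop {robot_in(rmC)}, keep {ball_in(b2,rmA), carry(b3,left)}, require {robot_in(rmA)}
    → {ball_in(b2,rmA), carry(b3,left), robot_in(rmA)}
  through step 1 (pick(b3,rmA,left)): drop {carry(b3,left)}, keep {ball_in(b2,rmA), robot_in(rmA)}, require {ball_in(b3,rmA), free(left), robot_in(rmA)}
    → {ball_in(b2,rmA), ball_in(b3,rmA), free(left), robot_in(rmA)}

== RESULT ==
["ball_in(b2,rmA)", "ball_in(b3,rmA)", "free(left)", "robot_in(rmA)"]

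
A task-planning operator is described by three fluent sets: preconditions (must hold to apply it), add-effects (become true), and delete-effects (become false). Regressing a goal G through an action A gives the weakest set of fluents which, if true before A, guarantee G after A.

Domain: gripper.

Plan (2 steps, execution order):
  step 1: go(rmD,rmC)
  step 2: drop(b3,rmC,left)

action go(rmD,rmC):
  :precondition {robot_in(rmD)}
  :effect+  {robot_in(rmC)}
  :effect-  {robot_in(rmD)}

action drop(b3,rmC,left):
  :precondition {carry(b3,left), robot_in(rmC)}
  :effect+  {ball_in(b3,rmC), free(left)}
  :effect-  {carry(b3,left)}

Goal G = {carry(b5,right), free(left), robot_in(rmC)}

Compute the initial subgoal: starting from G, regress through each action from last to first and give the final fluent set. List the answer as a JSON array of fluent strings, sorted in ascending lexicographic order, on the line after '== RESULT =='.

Regress step by step:
  through step 2 (drop(b3,rmC,left)): drop {free(left)}, keep {carry(b5,right), robot_in(rmC)}, require {carry(b3,left), robot_in(rmC)}
    → {carry(b3,left), carry(b5,right), robot_in(rmC)}
  through step 1 (go(rmD,rmC)): drop {robot_in(rmC)}, keep {carry(b3,left), carry(b5,right)}, require {robot_in(rmD)}
    → {carry(b3,left), carry(b5,right), robot_in(rmD)}

== RESULT ==
["carry(b3,left)", "carry(b5,right)", "robot_in(rmD)"]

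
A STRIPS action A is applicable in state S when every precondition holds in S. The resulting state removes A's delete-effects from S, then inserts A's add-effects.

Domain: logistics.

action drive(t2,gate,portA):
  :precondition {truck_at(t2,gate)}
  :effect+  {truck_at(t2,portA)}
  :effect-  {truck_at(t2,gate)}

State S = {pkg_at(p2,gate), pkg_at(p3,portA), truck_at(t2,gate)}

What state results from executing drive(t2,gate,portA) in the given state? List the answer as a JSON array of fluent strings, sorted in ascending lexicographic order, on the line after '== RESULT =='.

Progress:
  pre ⊆ S: {truck_at(t2,gate)} ⊆ S  — applicable
  S \ del = {pkg_at(p2,gate), pkg_at(p3,portA)}
  ∪ add   = {pkg_at(p2,gate), pkg_at(p3,portA), truck_at(t2,portA)}

== RESULT ==
["pkg_at(p2,gate)", "pkg_at(p3,portA)", "truck_at(t2,portA)"]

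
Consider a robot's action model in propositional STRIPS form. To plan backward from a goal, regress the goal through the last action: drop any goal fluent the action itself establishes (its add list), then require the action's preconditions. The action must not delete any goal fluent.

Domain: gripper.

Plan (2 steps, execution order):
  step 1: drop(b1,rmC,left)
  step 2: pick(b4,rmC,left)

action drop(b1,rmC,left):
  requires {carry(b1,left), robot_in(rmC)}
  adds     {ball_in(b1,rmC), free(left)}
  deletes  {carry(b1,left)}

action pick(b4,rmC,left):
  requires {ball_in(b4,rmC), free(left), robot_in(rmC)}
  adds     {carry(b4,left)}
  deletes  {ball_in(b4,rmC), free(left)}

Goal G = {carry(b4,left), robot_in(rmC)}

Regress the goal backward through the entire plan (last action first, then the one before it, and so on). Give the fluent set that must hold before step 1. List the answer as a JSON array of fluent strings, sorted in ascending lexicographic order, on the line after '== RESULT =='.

Regress step by step:
  through step 2 (pick(b4,rmC,left)): drop {carry(b4,left)}, keep {robot_in(rmC)}, require {ball_in(b4,rmC), free(left), robot_in(rmC)}
    → {ball_in(b4,rmC), free(left), robot_in(rmC)}
  through step 1 (drop(b1,rmC,left)): drop {free(left)}, keep {ball_in(b4,rmC), robot_in(rmC)}, require {carry(b1,left), robot_in(rmC)}
    → {ball_in(b4,rmC), carry(b1,left), robot_in(rmC)}

== RESULT ==
["ball_in(b4,rmC)", "carry(b1,left)", "robot_in(rmC)"]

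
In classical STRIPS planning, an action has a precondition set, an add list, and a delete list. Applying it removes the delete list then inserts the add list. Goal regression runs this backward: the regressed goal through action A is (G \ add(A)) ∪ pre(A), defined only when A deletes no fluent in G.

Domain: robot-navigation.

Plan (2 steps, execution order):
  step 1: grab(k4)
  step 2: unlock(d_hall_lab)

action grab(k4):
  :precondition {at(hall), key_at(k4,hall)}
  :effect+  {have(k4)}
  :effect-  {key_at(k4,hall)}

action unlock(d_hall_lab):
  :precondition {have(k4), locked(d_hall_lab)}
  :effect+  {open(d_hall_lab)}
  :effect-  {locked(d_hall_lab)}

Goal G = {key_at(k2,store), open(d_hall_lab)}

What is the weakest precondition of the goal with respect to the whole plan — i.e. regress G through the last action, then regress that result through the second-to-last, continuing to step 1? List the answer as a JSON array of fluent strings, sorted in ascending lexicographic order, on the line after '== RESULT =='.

Work backward from the goal:
  through step 2 (unlock(d_hall_lab)): drop {open(d_hall_lab)}, keep {key_at(k2,store)}, require {have(k4), locked(d_hall_lab)}
    → {have(k4), key_at(k2,store), locked(d_hall_lab)}
  through step 1 (grab(k4)): drop {have(k4)}, keep {key_at(k2,store), locked(d_hall_lab)}, require {at(hall), key_at(k4,hall)}
    → {at(hall), key_at(k2,store), key_at(k4,hall), locked(d_hall_lab)}

== RESULT ==
["at(hall)", "key_at(k2,store)", "key_at(k4,hall)", "locked(d_hall_lab)"]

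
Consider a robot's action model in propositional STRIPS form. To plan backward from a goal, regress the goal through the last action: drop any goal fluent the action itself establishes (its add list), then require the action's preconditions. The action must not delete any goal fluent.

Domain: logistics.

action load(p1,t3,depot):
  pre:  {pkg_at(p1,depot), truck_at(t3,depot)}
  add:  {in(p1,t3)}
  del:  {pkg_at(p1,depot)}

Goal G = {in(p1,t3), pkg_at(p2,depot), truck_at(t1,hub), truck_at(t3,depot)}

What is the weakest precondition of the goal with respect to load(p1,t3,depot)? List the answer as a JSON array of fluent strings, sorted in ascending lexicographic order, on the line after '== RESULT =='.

Regress:
  G ∩ del = {}  (empty — regression defined)
  G \ add = {in(p1,t3), pkg_at(p2,depot), truck_at(t1,hub), truck_at(t3,depot)} \ {in(p1,t3)} = {pkg_at(p2,depot), truck_at(t1,hub), truck_at(t3,depot)}
  ∪ pre   = {pkg_at(p2,depot), truck_at(t1,hub), truck_at(t3,depot)} ∪ {pkg_at(p1,depot), truck_at(t3,depot)}
          = {pkg_at(p1,depot), pkg_at(p2,depot), truck_at(t1,hub), truck_at(t3,depot)}

== RESULT ==
["pkg_at(p1,depot)", "pkg_at(p2,depot)", "truck_at(t1,hub)", "truck_at(t3,depot)"]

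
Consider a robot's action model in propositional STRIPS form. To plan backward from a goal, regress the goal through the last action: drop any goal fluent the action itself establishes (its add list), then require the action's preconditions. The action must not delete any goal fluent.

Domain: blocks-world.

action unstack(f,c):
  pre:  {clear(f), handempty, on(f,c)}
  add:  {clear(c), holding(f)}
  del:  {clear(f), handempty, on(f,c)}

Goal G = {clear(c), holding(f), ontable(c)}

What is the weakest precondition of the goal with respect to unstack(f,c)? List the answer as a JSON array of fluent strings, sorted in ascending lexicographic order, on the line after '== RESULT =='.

Regress:
  G ∩ del = {}  (empty — regression defined)
  G \ add = {clear(c), holding(f), ontable(c)} \ {clear(c), holding(f)} = {ontable(c)}
  ∪ pre   = {ontable(c)} ∪ {clear(f), handempty, on(f,c)}
          = {clear(f), handempty, on(f,c), ontable(c)}

== RESULT ==
["clear(f)", "handempty", "on(f,c)", "ontable(c)"]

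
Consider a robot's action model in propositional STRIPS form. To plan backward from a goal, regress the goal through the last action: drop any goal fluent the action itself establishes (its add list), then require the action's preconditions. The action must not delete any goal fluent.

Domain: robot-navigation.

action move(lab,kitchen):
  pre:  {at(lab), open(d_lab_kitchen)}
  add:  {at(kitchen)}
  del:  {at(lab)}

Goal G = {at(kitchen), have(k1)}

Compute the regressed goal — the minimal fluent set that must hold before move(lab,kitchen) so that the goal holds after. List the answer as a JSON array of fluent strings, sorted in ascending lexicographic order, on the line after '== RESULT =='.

Compute (G \ add) ∪ pre:
  G ∩ del = {}  (empty — regression defined)
  G \ add = {at(kitchen), have(k1)} \ {at(kitchen)} = {have(k1)}
  ∪ pre   = {have(k1)} ∪ {at(lab), open(d_lab_kitchen)}
          = {at(lab), have(k1), open(d_lab_kitchen)}

== RESULT ==
["at(lab)", "have(k1)", "open(d_lab_kitchen)"]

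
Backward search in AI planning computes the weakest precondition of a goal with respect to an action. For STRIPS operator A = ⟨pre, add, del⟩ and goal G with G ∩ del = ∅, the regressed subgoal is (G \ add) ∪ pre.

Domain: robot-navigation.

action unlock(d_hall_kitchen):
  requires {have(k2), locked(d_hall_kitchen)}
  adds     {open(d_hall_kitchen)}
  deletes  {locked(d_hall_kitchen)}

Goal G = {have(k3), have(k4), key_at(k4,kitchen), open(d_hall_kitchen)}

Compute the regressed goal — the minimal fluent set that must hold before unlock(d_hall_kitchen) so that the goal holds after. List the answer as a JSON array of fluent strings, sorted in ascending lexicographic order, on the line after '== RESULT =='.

Regress:
  G ∩ del = {}  (empty — regression defined)
  G \ add = {have(k3), have(k4), key_at(k4,kitchen), open(d_hall_kitchen)} \ {open(d_hall_kitchen)} = {have(k3), have(k4), key_at(k4,kitchen)}
  ∪ pre   = {have(k3), have(k4), key_at(k4,kitchen)} ∪ {have(k2), locked(d_hall_kitchen)}
          = {have(k2), have(k3), have(k4), key_at(k4,kitchen), locked(d_hall_kitchen)}

== RESULT ==
["have(k2)", "have(k3)", "have(k4)", "key_at(k4,kitchen)", "locked(d_hall_kitchen)"]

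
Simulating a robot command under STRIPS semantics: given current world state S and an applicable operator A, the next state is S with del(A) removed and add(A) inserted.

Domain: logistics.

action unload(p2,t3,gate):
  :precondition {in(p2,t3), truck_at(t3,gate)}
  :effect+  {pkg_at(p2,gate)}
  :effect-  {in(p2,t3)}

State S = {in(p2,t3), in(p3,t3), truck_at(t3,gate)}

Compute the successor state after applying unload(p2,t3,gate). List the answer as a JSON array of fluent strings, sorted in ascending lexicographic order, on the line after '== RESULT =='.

Progress:
  pre ⊆ S: {in(p2,t3), truck_at(t3,gate)} ⊆ S  — applicable
  S \ del = {in(p3,t3), truck_at(t3,gate)}
  ∪ add   = {in(p3,t3), pkg_at(p2,gate), truck_at(t3,gate)}

== RESULT ==
["in(p3,t3)", "pkg_at(p2,gate)", "truck_at(t3,gate)"]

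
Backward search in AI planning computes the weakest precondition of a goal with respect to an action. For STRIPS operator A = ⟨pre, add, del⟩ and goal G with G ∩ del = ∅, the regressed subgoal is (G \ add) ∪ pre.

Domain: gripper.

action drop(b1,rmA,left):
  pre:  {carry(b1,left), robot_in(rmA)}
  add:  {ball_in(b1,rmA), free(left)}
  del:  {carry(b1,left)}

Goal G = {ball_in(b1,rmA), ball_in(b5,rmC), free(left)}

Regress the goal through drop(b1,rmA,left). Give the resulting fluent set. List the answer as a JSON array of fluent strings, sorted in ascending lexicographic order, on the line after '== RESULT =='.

Compute (G \ add) ∪ pre:
  G ∩ del = {}  (empty — regression defined)
  G \ add = {ball_in(b1,rmA), ball_in(b5,rmC), free(left)} \ {ball_in(b1,rmA), free(left)} = {ball_in(b5,rmC)}
  ∪ pre   = {ball_in(b5,rmC)} ∪ {carry(b1,left), robot_in(rmA)}
          = {ball_in(b5,rmC), carry(b1,left), robot_in(rmA)}

== RESULT ==
["ball_in(b5,rmC)", "carry(b1,left)", "robot_in(rmA)"]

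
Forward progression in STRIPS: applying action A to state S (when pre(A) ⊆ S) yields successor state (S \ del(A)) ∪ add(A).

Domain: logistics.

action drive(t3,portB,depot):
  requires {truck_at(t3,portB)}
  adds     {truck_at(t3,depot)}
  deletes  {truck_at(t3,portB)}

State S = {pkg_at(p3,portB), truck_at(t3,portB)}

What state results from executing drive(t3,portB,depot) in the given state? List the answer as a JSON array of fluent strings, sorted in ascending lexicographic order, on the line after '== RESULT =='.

Compute (S \ del) ∪ add:
  pre ⊆ S: {truck_at(t3,portB)} ⊆ S  — applicable
  S \ del = {pkg_at(p3,portB)}
  ∪ add   = {pkg_at(p3,portB), truck_at(t3,depot)}

== RESULT ==
["pkg_at(p3,portB)", "truck_at(t3,depot)"]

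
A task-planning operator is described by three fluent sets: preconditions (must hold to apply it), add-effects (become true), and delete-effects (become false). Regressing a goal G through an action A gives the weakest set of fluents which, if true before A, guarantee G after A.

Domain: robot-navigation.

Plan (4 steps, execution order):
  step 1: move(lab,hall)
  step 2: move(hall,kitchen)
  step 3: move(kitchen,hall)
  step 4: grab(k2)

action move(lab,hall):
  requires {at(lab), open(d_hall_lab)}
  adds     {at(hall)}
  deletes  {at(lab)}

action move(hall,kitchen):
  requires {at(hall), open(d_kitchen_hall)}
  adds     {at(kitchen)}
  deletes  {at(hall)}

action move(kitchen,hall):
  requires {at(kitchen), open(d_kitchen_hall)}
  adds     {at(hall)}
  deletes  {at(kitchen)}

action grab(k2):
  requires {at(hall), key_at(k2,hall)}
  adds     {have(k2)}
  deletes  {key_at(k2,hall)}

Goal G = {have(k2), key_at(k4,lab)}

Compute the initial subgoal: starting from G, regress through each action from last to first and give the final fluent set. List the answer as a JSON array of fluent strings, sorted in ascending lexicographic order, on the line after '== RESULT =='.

Work backward from the goal:
  through step 4 (grab(k2)): drop {have(k2)}, keep {key_at(k4,lab)}, require {at(hall), key_at(k2,hall)}
    → {at(hall), key_at(k2,hall), key_at(k4,lab)}
  through step 3 (move(kitchen,hall)): drop {at(hall)}, keep {key_at(k2,hall), key_at(k4,lab)}, require {at(kitchen), open(d_kitchen_hall)}
    → {at(kitchen), key_at(k2,hall), key_at(k4,lab), open(d_kitchen_hall)}
  through step 2 (move(hall,kitchen)): drop {at(kitchen)}, keep {key_at(k2,hall), key_at(k4,lab), open(d_kitchen_hall)}, require {at(hall), open(d_kitchen_hall)}
    → {at(hall), key_at(k2,hall), key_at(k4,lab), open(d_kitchen_hall)}
  through step 1 (move(lab,hall)): drop {at(hall)}, keep {key_at(k2,hall), key_at(k4,lab), open(d_kitchen_hall)}, require {at(lab), open(d_hall_lab)}
    → {at(lab), key_at(k2,hall), key_at(k4,lab), open(d_hall_lab), open(d_kitchen_hall)}

== RESULT ==
["at(lab)", "key_at(k2,hall)", "key_at(k4,lab)", "open(d_hall_lab)", "open(d_kitchen_hall)"]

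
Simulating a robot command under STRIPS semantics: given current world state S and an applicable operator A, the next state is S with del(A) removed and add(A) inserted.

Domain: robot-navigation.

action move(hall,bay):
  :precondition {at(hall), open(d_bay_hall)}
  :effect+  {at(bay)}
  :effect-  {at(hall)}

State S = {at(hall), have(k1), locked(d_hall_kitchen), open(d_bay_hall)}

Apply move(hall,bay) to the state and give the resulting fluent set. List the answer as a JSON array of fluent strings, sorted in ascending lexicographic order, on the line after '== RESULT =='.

Progress:
  pre ⊆ S: {at(hall), open(d_bay_hall)} ⊆ S  — applicable
  S \ del = {have(k1), locked(d_hall_kitchen), open(d_bay_hall)}
  ∪ add   = {at(bay), have(k1), locked(d_hall_kitchen), open(d_bay_hall)}

== RESULT ==
["at(bay)", "have(k1)", "locked(d_hall_kitchen)", "open(d_bay_hall)"]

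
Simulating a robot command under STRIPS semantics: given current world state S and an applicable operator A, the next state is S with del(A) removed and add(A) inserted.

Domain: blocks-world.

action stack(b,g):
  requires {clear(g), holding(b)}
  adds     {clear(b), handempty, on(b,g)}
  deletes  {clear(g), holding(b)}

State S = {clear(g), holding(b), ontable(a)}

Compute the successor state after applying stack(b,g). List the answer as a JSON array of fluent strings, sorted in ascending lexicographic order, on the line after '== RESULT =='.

Compute (S \ del) ∪ add:
  pre ⊆ S: {clear(g), holding(b)} ⊆ S  — applicable
  S \ del = {ontable(a)}
  ∪ add   = {clear(b), handempty, on(b,g), ontable(a)}

== RESULT ==
["clear(b)", "handempty", "on(b,g)", "ontable(a)"]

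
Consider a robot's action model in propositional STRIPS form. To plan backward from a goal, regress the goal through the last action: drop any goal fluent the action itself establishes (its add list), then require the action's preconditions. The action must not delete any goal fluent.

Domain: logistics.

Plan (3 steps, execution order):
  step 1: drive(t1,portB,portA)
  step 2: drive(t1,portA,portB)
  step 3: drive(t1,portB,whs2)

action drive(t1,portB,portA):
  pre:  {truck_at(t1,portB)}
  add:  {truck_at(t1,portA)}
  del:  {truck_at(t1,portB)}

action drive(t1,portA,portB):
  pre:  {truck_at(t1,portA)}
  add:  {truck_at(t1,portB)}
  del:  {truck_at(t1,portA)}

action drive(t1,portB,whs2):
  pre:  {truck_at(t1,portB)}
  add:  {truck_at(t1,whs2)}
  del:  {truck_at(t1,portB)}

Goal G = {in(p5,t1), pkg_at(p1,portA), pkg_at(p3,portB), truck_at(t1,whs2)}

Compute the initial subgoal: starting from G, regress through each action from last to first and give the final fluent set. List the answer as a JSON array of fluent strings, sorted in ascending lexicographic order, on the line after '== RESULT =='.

Regress step by step:
  through step 3 (drive(t1,portB,whs2)): drop {truck_at(t1,whs2)}, keep {in(p5,t1), pkg_at(p1,portA), pkg_at(p3,portB)}, require {truck_at(t1,portB)}
    → {in(p5,t1), pkg_at(p1,portA), pkg_at(p3,portB), truck_at(t1,portB)}
  through step 2 (drive(t1,portA,portB)): drop {truck_at(t1,portB)}, keep {in(p5,t1), pkg_at(p1,portA), pkg_at(p3,portB)}, require {truck_at(t1,portA)}
    → {in(p5,t1), pkg_at(p1,portA), pkg_at(p3,portB), truck_at(t1,portA)}
  through step 1 (drive(t1,portB,portA)): drop {truck_at(t1,portA)}, keep {in(p5,t1), pkg_at(p1,portA), pkg_at(p3,portB)}, require {truck_at(t1,portB)}
    → {in(p5,t1), pkg_at(p1,portA), pkg_at(p3,portB), truck_at(t1,portB)}

== RESULT ==
["in(p5,t1)", "pkg_at(p1,portA)", "pkg_at(p3,portB)", "truck_at(t1,portB)"]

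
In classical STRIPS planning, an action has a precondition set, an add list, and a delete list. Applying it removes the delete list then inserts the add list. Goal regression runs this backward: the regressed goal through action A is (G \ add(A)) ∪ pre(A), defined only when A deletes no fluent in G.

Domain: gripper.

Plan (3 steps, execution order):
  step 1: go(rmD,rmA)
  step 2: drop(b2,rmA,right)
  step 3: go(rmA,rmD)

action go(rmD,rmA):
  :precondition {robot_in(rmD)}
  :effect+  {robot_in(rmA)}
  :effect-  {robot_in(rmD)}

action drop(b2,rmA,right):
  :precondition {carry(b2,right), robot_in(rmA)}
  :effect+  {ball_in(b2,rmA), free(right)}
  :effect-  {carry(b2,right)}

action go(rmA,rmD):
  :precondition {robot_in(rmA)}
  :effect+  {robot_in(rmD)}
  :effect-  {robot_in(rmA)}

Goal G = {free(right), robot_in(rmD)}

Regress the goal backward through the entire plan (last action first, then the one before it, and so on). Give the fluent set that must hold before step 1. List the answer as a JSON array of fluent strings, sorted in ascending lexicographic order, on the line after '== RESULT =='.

Regress step by step:
  through step 3 (go(rmA,rmD)): drop {robot_in(rmD)}, keep {free(right)}, require {robot_in(rmA)}
    → {free(right), robot_in(rmA)}
  through step 2 (drop(b2,rmA,right)): drop {free(right)}, keep {robot_in(rmA)}, require {carry(b2,right), robot_in(rmA)}
    → {carry(b2,right), robot_in(rmA)}
  through step 1 (go(rmD,rmA)): drop {robot_in(rmA)}, keep {carry(b2,right)}, require {robot_in(rmD)}
    → {carry(b2,right), robot_in(rmD)}

== RESULT ==
["carry(b2,right)", "robot_in(rmD)"]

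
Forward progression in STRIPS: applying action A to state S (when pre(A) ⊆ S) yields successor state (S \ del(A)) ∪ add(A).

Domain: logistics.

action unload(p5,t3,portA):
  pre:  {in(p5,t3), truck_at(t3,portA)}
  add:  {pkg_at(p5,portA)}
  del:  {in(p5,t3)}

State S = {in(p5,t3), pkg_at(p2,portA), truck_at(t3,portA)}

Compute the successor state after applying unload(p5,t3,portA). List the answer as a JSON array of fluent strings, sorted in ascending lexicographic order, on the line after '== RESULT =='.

Progress:
  pre ⊆ S: {in(p5,t3), truck_at(t3,portA)} ⊆ S  — applicable
  S \ del = {pkg_at(p2,portA), truck_at(t3,portA)}
  ∪ add   = {pkg_at(p2,portA), pkg_at(p5,portA), truck_at(t3,portA)}

== RESULT ==
["pkg_at(p2,portA)", "pkg_at(p5,portA)", "truck_at(t3,portA)"]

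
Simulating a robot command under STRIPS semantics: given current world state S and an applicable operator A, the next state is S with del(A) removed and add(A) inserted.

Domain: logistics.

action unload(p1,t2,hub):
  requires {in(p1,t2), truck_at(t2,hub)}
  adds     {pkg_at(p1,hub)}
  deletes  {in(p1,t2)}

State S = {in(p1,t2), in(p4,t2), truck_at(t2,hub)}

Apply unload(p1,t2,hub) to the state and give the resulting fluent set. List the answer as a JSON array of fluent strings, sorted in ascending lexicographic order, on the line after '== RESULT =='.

Compute (S \ del) ∪ add:
  pre ⊆ S: {in(p1,t2), truck_at(t2,hub)} ⊆ S  — applicable
  S \ del = {in(p4,t2), truck_at(t2,hub)}
  ∪ add   = {in(p4,t2), pkg_at(p1,hub), truck_at(t2,hub)}

== RESULT ==
["in(p4,t2)", "pkg_at(p1,hub)", "truck_at(t2,hub)"]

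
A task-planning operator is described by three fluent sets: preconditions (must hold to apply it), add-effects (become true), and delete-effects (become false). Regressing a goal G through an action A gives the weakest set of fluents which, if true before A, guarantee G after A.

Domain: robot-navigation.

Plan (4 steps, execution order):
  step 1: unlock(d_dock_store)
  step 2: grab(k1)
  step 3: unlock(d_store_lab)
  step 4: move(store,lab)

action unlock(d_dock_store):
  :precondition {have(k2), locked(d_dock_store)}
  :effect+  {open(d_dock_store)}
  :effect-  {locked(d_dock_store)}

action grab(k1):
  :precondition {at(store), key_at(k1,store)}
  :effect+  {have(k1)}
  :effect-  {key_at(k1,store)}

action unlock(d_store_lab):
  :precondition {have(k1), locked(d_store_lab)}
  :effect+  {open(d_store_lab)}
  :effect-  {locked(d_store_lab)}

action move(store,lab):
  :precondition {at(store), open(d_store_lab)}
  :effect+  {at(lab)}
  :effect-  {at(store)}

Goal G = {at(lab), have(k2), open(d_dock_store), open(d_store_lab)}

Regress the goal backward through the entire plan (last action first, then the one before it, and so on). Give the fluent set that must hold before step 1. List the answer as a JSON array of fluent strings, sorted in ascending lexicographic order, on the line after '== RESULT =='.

Regress step by step:
  through step 4 (move(store,lab)): drop {at(lab)}, keep {have(k2), open(d_dock_store), open(d_store_lab)}, require {at(store), open(d_store_lab)}
    → {at(store), have(k2), open(d_dock_store), open(d_store_lab)}
  through step 3 (unlock(d_store_lab)): drop {open(d_store_lab)}, keep {at(store), have(k2), open(d_dock_store)}, require {have(k1), locked(d_store_lab)}
    → {at(store), have(k1), have(k2), locked(d_store_lab), open(d_dock_store)}
  through step 2 (grab(k1)): drop {have(k1)}, keep {at(store), have(k2), locked(d_store_lab), open(d_dock_store)}, require {at(store), key_at(k1,store)}
    → {at(store), have(k2), key_at(k1,store), locked(d_store_lab), open(d_dock_store)}
  through step 1 (unlock(d_dock_store)): drop {open(d_dock_store)}, keep {at(store), have(k2), key_at(k1,store), locked(d_store_lab)}, require {have(k2), locked(d_dock_store)}
    → {at(store), have(k2), key_at(k1,store), locked(d_dock_store), locked(d_store_lab)}

== RESULT ==
["at(store)", "have(k2)", "key_at(k1,store)", "locked(d_dock_store)", "locked(d_store_lab)"]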